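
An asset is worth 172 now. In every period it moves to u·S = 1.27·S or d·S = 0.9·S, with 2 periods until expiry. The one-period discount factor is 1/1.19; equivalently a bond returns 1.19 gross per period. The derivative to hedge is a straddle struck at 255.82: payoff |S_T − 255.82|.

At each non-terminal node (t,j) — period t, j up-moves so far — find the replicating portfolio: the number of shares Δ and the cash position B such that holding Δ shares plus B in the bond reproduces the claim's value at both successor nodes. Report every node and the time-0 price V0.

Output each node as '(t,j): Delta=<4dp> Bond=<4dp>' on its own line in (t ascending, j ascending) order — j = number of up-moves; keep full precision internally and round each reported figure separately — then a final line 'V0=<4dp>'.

Since d<R<u, set p* = (R−d)/(u−d) = 0.7838; price each node as the discounted p*-expectation of its children.
Terminal payoffs: V(2,0)=116.5000, V(2,1)=59.2240, V(2,2)=21.5988
(1,0): S=154.8000. Δ = (V_up−V_dn)/(S_up−S_dn) = (59.2240−116.5000)/(196.5960−139.3200) = -1.0000. V = [p*·59.2240 + (1−p*)·116.5000]/1.19 = 60.1748. B = V − Δ·S = 214.9748.
(1,1): S=218.4400. Δ = (V_up−V_dn)/(S_up−S_dn) = (21.5988−59.2240)/(277.4188−196.5960) = -0.4655. V = [p*·21.5988 + (1−p*)·59.2240]/1.19 = 24.9865. B = V − Δ·S = 126.6763.
(0,0): S=172.0000. Δ = (V_up−V_dn)/(S_up−S_dn) = (24.9865−60.1748)/(218.4400−154.8000) = -0.5529. V = [p*·24.9865 + (1−p*)·60.1748]/1.19 = 27.3906. B = V − Δ·S = 122.4940.
Root portfolio cost Δ·172+B reproduces V0=27.3906.

(0,0): Delta=-0.5529 Bond=122.4940
(1,0): Delta=-1.0000 Bond=214.9748
(1,1): Delta=-0.4655 Bond=126.6763
V0=27.3906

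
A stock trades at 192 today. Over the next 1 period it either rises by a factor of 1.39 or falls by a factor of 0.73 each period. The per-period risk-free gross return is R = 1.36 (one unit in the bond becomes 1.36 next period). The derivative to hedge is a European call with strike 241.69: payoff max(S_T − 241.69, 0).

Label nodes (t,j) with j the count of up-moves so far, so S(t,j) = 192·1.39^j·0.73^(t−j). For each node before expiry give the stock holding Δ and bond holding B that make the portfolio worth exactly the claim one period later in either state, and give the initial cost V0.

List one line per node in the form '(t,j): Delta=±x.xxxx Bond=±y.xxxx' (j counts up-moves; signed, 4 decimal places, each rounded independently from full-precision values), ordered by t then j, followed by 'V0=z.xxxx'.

Under the risk-neutral measure, an up-move has probability p* = (R−d)/(u−d) = 0.9545 and values discount at R = 1.36.
At expiry t=1: V(1,0)=0.0000, V(1,1)=25.1900
  t=0,j=0: stock 192.0000 → up 266.8800 (V=25.1900), down 140.1600 (V=0.0000). Price 17.6801; hedge Δ=0.1988, bond B=-20.4865.
Each (Δ,B) replicates both successor values, so the strategy is self-financing and V0 is arbitrage-free.

(0,0): Delta=0.1988 Bond=-20.4865
V0=17.6801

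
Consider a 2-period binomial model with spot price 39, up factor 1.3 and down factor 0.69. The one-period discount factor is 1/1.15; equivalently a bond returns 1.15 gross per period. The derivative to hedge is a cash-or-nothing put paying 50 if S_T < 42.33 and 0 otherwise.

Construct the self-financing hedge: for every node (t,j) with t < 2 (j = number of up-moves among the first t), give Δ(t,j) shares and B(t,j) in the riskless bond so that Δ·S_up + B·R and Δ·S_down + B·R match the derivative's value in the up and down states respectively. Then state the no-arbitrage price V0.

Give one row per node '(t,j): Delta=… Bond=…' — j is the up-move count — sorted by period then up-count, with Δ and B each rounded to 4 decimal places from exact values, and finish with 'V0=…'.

(0,0): Delta=-1.3782 Bond=70.0566
(1,0): Delta=0.0000 Bond=43.4783
(1,1): Delta=-1.6167 Bond=92.6586
V0=16.3076

Risk-neutral probability p* = (R−d)/(u−d) = (1.15−0.69)/(1.3−0.69) = 0.7541.
Payoff layer (t=2): V(2,0)=50.0000, V(2,1)=50.0000, V(2,2)=0.0000
(1,0): S=26.9100. Δ = (V_up−V_dn)/(S_up−S_dn) = (50.0000−50.0000)/(34.9830−18.5679) = 0.0000. V = [p*·50.0000 + (1−p*)·50.0000]/1.15 = 43.4783. B = V − Δ·S = 43.4783.
(1,1): S=50.7000. Δ = (V_up−V_dn)/(S_up−S_dn) = (0.0000−50.0000)/(65.9100−34.9830) = -1.6167. V = [p*·0.0000 + (1−p*)·50.0000]/1.15 = 10.6914. B = V − Δ·S = 92.6586.
(0,0): S=39.0000. Δ = (V_up−V_dn)/(S_up−S_dn) = (10.6914−43.4783)/(50.7000−26.9100) = -1.3782. V = [p*·10.6914 + (1−p*)·43.4783]/1.15 = 16.3076. B = V − Δ·S = 70.0566.
Check: Δ(0,0)·S0 + B(0,0) = 16.3076 = V0.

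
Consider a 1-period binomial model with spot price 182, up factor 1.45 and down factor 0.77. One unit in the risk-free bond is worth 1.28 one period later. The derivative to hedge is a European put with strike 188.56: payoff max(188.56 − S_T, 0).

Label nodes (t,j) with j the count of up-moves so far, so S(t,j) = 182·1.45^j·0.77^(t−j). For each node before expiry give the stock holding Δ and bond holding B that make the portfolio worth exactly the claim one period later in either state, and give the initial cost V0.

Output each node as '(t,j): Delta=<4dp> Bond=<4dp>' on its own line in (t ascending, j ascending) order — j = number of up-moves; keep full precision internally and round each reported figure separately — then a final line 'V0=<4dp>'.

Risk-neutral probability p* = (R−d)/(u−d) = (1.28−0.77)/(1.45−0.77) = 0.7500.
Terminal values V(1,·): V(1,0)=48.4200, V(1,1)=0.0000
  t=0,j=0: stock 182.0000 → up 263.9000 (V=0.0000), down 140.1400 (V=48.4200). Price 9.4570; hedge Δ=-0.3912, bond B=80.6629.
Check: Δ(0,0)·S0 + B(0,0) = 9.4570 = V0.

(0,0): Delta=-0.3912 Bond=80.6629
V0=9.4570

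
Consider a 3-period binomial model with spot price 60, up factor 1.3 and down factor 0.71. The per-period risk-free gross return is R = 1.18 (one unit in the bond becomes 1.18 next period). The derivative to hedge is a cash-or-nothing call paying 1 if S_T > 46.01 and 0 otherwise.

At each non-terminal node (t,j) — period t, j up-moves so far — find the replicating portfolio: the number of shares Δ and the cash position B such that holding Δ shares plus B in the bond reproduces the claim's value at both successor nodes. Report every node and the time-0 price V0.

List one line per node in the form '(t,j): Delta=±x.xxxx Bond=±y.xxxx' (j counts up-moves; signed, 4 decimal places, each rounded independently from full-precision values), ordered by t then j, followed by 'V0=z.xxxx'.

Since d<R<u, set p* = (R−d)/(u−d) = 0.7966; price each node as the discounted p*-expectation of its children.
At expiry t=3: V(3,0)=0.0000, V(3,1)=0.0000, V(3,2)=1.0000, V(3,3)=1.0000
Node (2,0) S=30.2460: V=(p*·0.0000+(1−p*)·0.0000)/1.18=0.0000; Δ=(0.0000−0.0000)/(39.3198−21.4747)=0.0000; B=V−Δ·S=0.0000
Node (2,1) S=55.3800: V=(p*·1.0000+(1−p*)·0.0000)/1.18=0.6751; Δ=(1.0000−0.0000)/(71.9940−39.3198)=0.0306; B=V−Δ·S=-1.0198
Node (2,2) S=101.4000: V=(p*·1.0000+(1−p*)·1.0000)/1.18=0.8475; Δ=(1.0000−1.0000)/(131.8200−71.9940)=0.0000; B=V−Δ·S=0.8475
Node (1,0) S=42.6000: V=(p*·0.6751+(1−p*)·0.0000)/1.18=0.4558; Δ=(0.6751−0.0000)/(55.3800−30.2460)=0.0269; B=V−Δ·S=-0.6885
Node (1,1) S=78.0000: V=(p*·0.8475+(1−p*)·0.6751)/1.18=0.6885; Δ=(0.8475−0.6751)/(101.4000−55.3800)=0.0037; B=V−Δ·S=0.3963
Node (0,0) S=60.0000: V=(p*·0.6885+(1−p*)·0.4558)/1.18=0.5433; Δ=(0.6885−0.4558)/(78.0000−42.6000)=0.0066; B=V−Δ·S=0.1489
Self-financing check: at every node Δ·S+B equals the discounted successor values.

(0,0): Delta=0.0066 Bond=0.1489
(1,0): Delta=0.0269 Bond=-0.6885
(1,1): Delta=0.0037 Bond=0.3963
(2,0): Delta=0.0000 Bond=0.0000
(2,1): Delta=0.0306 Bond=-1.0198
(2,2): Delta=0.0000 Bond=0.8475
V0=0.5433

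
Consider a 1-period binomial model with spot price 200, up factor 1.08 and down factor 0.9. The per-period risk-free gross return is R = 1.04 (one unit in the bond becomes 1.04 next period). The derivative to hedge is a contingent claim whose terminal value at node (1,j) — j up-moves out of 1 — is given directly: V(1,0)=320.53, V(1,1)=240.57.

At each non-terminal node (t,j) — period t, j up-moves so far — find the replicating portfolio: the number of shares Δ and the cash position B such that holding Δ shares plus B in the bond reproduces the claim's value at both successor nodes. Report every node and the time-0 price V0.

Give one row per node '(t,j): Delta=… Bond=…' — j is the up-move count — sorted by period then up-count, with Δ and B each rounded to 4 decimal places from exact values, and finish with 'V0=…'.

(0,0): Delta=-2.2211 Bond=692.6250
V0=248.4028

No-arbitrage ⇒ martingale measure with p* = (R−d)/(u−d) = 0.7778.
Payoff layer (t=1): V(1,0)=320.5300, V(1,1)=240.5700
  t=0,j=0: stock 200.0000 → up 216.0000 (V=240.5700), down 180.0000 (V=320.5300). Price 248.4028; hedge Δ=-2.2211, bond B=692.6250.
Self-financing check: at every node Δ·S+B equals the discounted successor values.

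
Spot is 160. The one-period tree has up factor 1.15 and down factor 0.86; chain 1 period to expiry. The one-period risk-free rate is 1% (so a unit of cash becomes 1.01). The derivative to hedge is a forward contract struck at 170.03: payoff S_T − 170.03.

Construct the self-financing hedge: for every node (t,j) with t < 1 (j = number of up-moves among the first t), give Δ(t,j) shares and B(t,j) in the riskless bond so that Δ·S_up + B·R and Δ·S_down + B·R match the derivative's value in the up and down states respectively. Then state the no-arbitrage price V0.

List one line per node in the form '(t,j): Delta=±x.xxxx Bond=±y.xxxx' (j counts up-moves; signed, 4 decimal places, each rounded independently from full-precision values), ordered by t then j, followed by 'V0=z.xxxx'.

No-arbitrage ⇒ martingale measure with p* = (R−d)/(u−d) = 0.5172.
Terminal values V(1,·): V(1,0)=-32.4300, V(1,1)=13.9700
  t=0,j=0: stock 160.0000 → up 184.0000 (V=13.9700), down 137.6000 (V=-32.4300). Price -8.3465; hedge Δ=1.0000, bond B=-168.3465.
Root portfolio cost Δ·160+B reproduces V0=-8.3465.

(0,0): Delta=1.0000 Bond=-168.3465
V0=-8.3465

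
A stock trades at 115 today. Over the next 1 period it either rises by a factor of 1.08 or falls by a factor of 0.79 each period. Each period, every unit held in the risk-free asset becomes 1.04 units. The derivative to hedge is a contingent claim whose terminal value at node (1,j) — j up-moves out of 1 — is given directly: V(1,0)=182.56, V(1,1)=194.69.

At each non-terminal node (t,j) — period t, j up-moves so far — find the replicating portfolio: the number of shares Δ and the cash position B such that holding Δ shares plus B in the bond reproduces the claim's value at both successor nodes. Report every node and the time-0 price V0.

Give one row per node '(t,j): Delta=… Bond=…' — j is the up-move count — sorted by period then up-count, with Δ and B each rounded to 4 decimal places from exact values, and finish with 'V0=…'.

(0,0): Delta=0.3637 Bond=143.7656
V0=185.5932

The replicating-portfolio and risk-neutral prices coincide; use p* = (1.04−0.79)/(1.08−0.79) = 0.8621 for the latter.
At expiry t=1: V(1,0)=182.5600, V(1,1)=194.6900
(0,0): S=115.0000. Δ = (V_up−V_dn)/(S_up−S_dn) = (194.6900−182.5600)/(124.2000−90.8500) = 0.3637. V = [p*·194.6900 + (1−p*)·182.5600]/1.04 = 185.5932. B = V − Δ·S = 143.7656.
Each (Δ,B) replicates both successor values, so the strategy is self-financing and V0 is arbitrage-free.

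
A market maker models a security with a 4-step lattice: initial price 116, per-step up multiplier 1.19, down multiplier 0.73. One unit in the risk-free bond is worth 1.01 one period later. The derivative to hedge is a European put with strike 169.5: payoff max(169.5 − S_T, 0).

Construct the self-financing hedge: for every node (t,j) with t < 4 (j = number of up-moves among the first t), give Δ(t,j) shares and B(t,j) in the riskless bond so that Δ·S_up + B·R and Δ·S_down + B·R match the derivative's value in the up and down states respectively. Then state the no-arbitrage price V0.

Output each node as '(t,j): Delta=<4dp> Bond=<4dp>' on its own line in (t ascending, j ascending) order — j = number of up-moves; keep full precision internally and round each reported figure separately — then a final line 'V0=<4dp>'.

(0,0): Delta=-0.7411 Bond=141.1770
(1,0): Delta=-1.0000 Bond=164.5150
(1,1): Delta=-0.6390 Bond=128.4934
(2,0): Delta=-1.0000 Bond=166.1602
(2,1): Delta=-1.0000 Bond=166.1602
(2,2): Delta=-0.4966 Bond=106.3899
(3,0): Delta=-1.0000 Bond=167.8218
(3,1): Delta=-1.0000 Bond=167.8218
(3,2): Delta=-1.0000 Bond=167.8218
(3,3): Delta=-0.2981 Bond=68.6459
V0=55.2130

Under the risk-neutral measure, an up-move has probability p* = (R−d)/(u−d) = 0.6087 and values discount at R = 1.01.
Payoff layer (t=4): V(4,0)=136.5580, V(4,1)=115.8001, V(4,2)=81.9618, V(4,3)=26.8007, V(4,4)=0.0000
(3,0): S=45.1260. Δ = (V_up−V_dn)/(S_up−S_dn) = (115.8001−136.5580)/(53.6999−32.9420) = -1.0000. V = [p*·115.8001 + (1−p*)·136.5580]/1.01 = 122.6958. B = V − Δ·S = 167.8218.
(3,1): S=73.5615. Δ = (V_up−V_dn)/(S_up−S_dn) = (81.9618−115.8001)/(87.5382−53.6999) = -1.0000. V = [p*·81.9618 + (1−p*)·115.8001]/1.01 = 94.2603. B = V − Δ·S = 167.8218.
(3,2): S=119.9153. Δ = (V_up−V_dn)/(S_up−S_dn) = (26.8007−81.9618)/(142.6993−87.5382) = -1.0000. V = [p*·26.8007 + (1−p*)·81.9618]/1.01 = 47.9064. B = V − Δ·S = 167.8218.
(3,3): S=195.4784. Δ = (V_up−V_dn)/(S_up−S_dn) = (0.0000−26.8007)/(232.6193−142.6993) = -0.2981. V = [p*·0.0000 + (1−p*)·26.8007]/1.01 = 10.3834. B = V − Δ·S = 68.6459.
(2,0): S=61.8164. Δ = (V_up−V_dn)/(S_up−S_dn) = (94.2603−122.6958)/(73.5615−45.1260) = -1.0000. V = [p*·94.2603 + (1−p*)·122.6958]/1.01 = 104.3438. B = V − Δ·S = 166.1602.
(2,1): S=100.7692. Δ = (V_up−V_dn)/(S_up−S_dn) = (47.9064−94.2603)/(119.9153−73.5615) = -1.0000. V = [p*·47.9064 + (1−p*)·94.2603]/1.01 = 65.3910. B = V − Δ·S = 166.1602.
(2,2): S=164.2676. Δ = (V_up−V_dn)/(S_up−S_dn) = (10.3834−47.9064)/(195.4784−119.9153) = -0.4966. V = [p*·10.3834 + (1−p*)·47.9064]/1.01 = 24.8182. B = V − Δ·S = 106.3899.
(1,0): S=84.6800. Δ = (V_up−V_dn)/(S_up−S_dn) = (65.3910−104.3438)/(100.7692−61.8164) = -1.0000. V = [p*·65.3910 + (1−p*)·104.3438]/1.01 = 79.8350. B = V − Δ·S = 164.5150.
(1,1): S=138.0400. Δ = (V_up−V_dn)/(S_up−S_dn) = (24.8182−65.3910)/(164.2676−100.7692) = -0.6390. V = [p*·24.8182 + (1−p*)·65.3910]/1.01 = 40.2916. B = V − Δ·S = 128.4934.
(0,0): S=116.0000. Δ = (V_up−V_dn)/(S_up−S_dn) = (40.2916−79.8350)/(138.0400−84.6800) = -0.7411. V = [p*·40.2916 + (1−p*)·79.8350]/1.01 = 55.2130. B = V − Δ·S = 141.1770.
Root portfolio cost Δ·116+B reproduces V0=55.2130.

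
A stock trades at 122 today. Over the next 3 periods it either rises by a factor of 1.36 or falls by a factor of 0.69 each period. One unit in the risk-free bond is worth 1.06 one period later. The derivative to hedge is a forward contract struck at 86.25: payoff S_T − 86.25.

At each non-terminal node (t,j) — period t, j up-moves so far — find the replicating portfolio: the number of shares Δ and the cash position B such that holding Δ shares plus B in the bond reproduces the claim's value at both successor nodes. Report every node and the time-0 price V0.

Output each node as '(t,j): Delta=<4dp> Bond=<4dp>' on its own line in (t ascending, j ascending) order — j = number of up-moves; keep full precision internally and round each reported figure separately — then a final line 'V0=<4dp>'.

(0,0): Delta=1.0000 Bond=-72.4172
(1,0): Delta=1.0000 Bond=-76.7622
(1,1): Delta=1.0000 Bond=-76.7622
(2,0): Delta=1.0000 Bond=-81.3679
(2,1): Delta=1.0000 Bond=-81.3679
(2,2): Delta=1.0000 Bond=-81.3679
V0=49.5828

Under the risk-neutral measure, an up-move has probability p* = (R−d)/(u−d) = 0.5522 and values discount at R = 1.06.
Terminal values V(3,·): V(3,0)=-46.1719, V(3,1)=-7.2555, V(3,2)=69.4493, V(3,3)=220.6356
  t=2,j=0: stock 58.0842 → up 78.9945 (V=-7.2555), down 40.0781 (V=-46.1719). Price -23.2837; hedge Δ=1.0000, bond B=-81.3679.
  t=2,j=1: stock 114.4848 → up 155.6993 (V=69.4493), down 78.9945 (V=-7.2555). Price 33.1169; hedge Δ=1.0000, bond B=-81.3679.
  t=2,j=2: stock 225.6512 → up 306.8856 (V=220.6356), down 155.6993 (V=69.4493). Price 144.2833; hedge Δ=1.0000, bond B=-81.3679.
  t=1,j=0: stock 84.1800 → up 114.4848 (V=33.1169), down 58.0842 (V=-23.2837). Price 7.4178; hedge Δ=1.0000, bond B=-76.7622.
  t=1,j=1: stock 165.9200 → up 225.6512 (V=144.2833), down 114.4848 (V=33.1169). Price 89.1578; hedge Δ=1.0000, bond B=-76.7622.
  t=0,j=0: stock 122.0000 → up 165.9200 (V=89.1578), down 84.1800 (V=7.4178). Price 49.5828; hedge Δ=1.0000, bond B=-72.4172.
The time-0 hedge costs 49.5828, which is the no-arbitrage price.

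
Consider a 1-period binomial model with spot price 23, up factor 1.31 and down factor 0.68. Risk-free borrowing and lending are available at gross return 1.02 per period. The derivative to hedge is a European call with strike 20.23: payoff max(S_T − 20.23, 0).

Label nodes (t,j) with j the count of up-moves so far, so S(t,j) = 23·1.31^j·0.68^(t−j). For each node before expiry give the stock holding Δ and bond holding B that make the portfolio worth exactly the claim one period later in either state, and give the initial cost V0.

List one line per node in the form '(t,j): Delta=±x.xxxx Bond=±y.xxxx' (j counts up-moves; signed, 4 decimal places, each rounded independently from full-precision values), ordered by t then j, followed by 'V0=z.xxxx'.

Since d<R<u, set p* = (R−d)/(u−d) = 0.5397; price each node as the discounted p*-expectation of its children.
At expiry t=1: V(1,0)=0.0000, V(1,1)=9.9000
(0,0): S=23.0000. Δ = (V_up−V_dn)/(S_up−S_dn) = (9.9000−0.0000)/(30.1300−15.6400) = 0.6832. V = [p*·9.9000 + (1−p*)·0.0000]/1.02 = 5.2381. B = V − Δ·S = -10.4762.
Self-financing check: at every node Δ·S+B equals the discounted successor values.

(0,0): Delta=0.6832 Bond=-10.4762
V0=5.2381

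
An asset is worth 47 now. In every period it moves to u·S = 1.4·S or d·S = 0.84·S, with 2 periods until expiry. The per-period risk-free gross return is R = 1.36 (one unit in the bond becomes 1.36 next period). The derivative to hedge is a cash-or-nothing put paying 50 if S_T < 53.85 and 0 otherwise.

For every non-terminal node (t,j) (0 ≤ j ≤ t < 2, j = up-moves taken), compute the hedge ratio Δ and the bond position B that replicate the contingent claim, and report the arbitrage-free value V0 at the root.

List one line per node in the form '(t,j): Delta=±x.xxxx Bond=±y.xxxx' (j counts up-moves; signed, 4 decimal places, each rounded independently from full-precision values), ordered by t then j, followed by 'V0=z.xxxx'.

Since d<R<u, set p* = (R−d)/(u−d) = 0.9286; price each node as the discounted p*-expectation of its children.
At expiry t=2: V(2,0)=50.0000, V(2,1)=0.0000, V(2,2)=0.0000
Node (1,0) S=39.4800: V=(p*·0.0000+(1−p*)·50.0000)/1.36=2.6261; Δ=(0.0000−50.0000)/(55.2720−33.1632)=-2.2615; B=V−Δ·S=91.9118
Node (1,1) S=65.8000: V=(p*·0.0000+(1−p*)·0.0000)/1.36=0.0000; Δ=(0.0000−0.0000)/(92.1200−55.2720)=0.0000; B=V−Δ·S=0.0000
Node (0,0) S=47.0000: V=(p*·0.0000+(1−p*)·2.6261)/1.36=0.1379; Δ=(0.0000−2.6261)/(65.8000−39.4800)=-0.0998; B=V−Δ·S=4.8273
Each (Δ,B) replicates both successor values, so the strategy is self-financing and V0 is arbitrage-free.

(0,0): Delta=-0.0998 Bond=4.8273
(1,0): Delta=-2.2615 Bond=91.9118
(1,1): Delta=0.0000 Bond=0.0000
V0=0.1379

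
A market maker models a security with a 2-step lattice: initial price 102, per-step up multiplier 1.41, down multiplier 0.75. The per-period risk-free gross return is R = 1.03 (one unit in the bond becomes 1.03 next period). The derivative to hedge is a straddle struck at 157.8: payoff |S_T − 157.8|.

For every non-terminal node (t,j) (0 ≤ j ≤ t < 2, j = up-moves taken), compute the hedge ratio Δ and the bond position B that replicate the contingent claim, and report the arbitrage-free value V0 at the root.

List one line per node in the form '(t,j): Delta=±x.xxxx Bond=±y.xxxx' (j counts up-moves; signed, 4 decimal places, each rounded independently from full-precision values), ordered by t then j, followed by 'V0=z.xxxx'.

(0,0): Delta=-0.4495 Bond=107.8564
(1,0): Delta=-1.0000 Bond=153.2039
(1,1): Delta=-0.0521 Bond=53.9404
V0=62.0054

No-arbitrage ⇒ martingale measure with p* = (R−d)/(u−d) = 0.4242.
At expiry t=2: V(2,0)=100.4250, V(2,1)=49.9350, V(2,2)=44.9862
Node (1,0) S=76.5000: V=(p*·49.9350+(1−p*)·100.4250)/1.03=76.7039; Δ=(49.9350−100.4250)/(107.8650−57.3750)=-1.0000; B=V−Δ·S=153.2039
Node (1,1) S=143.8200: V=(p*·44.9862+(1−p*)·49.9350)/1.03=46.4422; Δ=(44.9862−49.9350)/(202.7862−107.8650)=-0.0521; B=V−Δ·S=53.9404
Node (0,0) S=102.0000: V=(p*·46.4422+(1−p*)·76.7039)/1.03=62.0054; Δ=(46.4422−76.7039)/(143.8200−76.5000)=-0.4495; B=V−Δ·S=107.8564
Check: Δ(0,0)·S0 + B(0,0) = 62.0054 = V0.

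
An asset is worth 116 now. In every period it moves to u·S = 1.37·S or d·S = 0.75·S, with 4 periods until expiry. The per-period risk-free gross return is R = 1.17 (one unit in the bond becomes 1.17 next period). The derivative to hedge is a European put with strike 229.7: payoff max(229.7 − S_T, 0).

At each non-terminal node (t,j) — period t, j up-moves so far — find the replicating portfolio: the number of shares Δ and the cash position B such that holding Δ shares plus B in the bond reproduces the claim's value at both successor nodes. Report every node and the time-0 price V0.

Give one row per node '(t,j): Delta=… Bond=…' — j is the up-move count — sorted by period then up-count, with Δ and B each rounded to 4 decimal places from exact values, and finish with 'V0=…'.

Under the risk-neutral measure, an up-move has probability p* = (R−d)/(u−d) = 0.6774 and values discount at R = 1.17.
Terminal values V(4,·): V(4,0)=192.9969, V(4,1)=162.6556, V(4,2)=107.2323, V(4,3)=5.9923, V(4,4)=0.0000
  t=3,j=0: stock 48.9375 → up 67.0444 (V=162.6556), down 36.7031 (V=192.9969). Price 147.3873; hedge Δ=-1.0000, bond B=196.3248.
  t=3,j=1: stock 89.3925 → up 122.4677 (V=107.2323), down 67.0444 (V=162.6556). Price 106.9323; hedge Δ=-1.0000, bond B=196.3248.
  t=3,j=2: stock 163.2903 → up 223.7077 (V=5.9923), down 122.4677 (V=107.2323). Price 33.0345; hedge Δ=-1.0000, bond B=196.3248.
  t=3,j=3: stock 298.2769 → up 408.6394 (V=0.0000), down 223.7077 (V=5.9923). Price 1.6521; hedge Δ=-0.0324, bond B=11.3171.
  t=2,j=0: stock 65.2500 → up 89.3925 (V=106.9323), down 48.9375 (V=147.3873). Price 102.5490; hedge Δ=-1.0000, bond B=167.7990.
  t=2,j=1: stock 119.1900 → up 163.2903 (V=33.0345), down 89.3925 (V=106.9323). Price 48.6090; hedge Δ=-1.0000, bond B=167.7990.
  t=2,j=2: stock 217.7204 → up 298.2769 (V=1.6521), down 163.2903 (V=33.0345). Price 10.0645; hedge Δ=-0.2325, bond B=60.6812.
  t=1,j=0: stock 87.0000 → up 119.1900 (V=48.6090), down 65.2500 (V=102.5490). Price 56.4179; hedge Δ=-1.0000, bond B=143.4179.
  t=1,j=1: stock 158.9200 → up 217.7204 (V=10.0645), down 119.1900 (V=48.6090). Price 19.2292; hedge Δ=-0.3912, bond B=81.3977.
  t=0,j=0: stock 116.0000 → up 158.9200 (V=19.2292), down 87.0000 (V=56.4179). Price 26.6885; hedge Δ=-0.5171, bond B=86.6703.
Self-financing check: at every node Δ·S+B equals the discounted successor values.

(0,0): Delta=-0.5171 Bond=86.6703
(1,0): Delta=-1.0000 Bond=143.4179
(1,1): Delta=-0.3912 Bond=81.3977
(2,0): Delta=-1.0000 Bond=167.7990
(2,1): Delta=-1.0000 Bond=167.7990
(2,2): Delta=-0.2325 Bond=60.6812
(3,0): Delta=-1.0000 Bond=196.3248
(3,1): Delta=-1.0000 Bond=196.3248
(3,2): Delta=-1.0000 Bond=196.3248
(3,3): Delta=-0.0324 Bond=11.3171
V0=26.6885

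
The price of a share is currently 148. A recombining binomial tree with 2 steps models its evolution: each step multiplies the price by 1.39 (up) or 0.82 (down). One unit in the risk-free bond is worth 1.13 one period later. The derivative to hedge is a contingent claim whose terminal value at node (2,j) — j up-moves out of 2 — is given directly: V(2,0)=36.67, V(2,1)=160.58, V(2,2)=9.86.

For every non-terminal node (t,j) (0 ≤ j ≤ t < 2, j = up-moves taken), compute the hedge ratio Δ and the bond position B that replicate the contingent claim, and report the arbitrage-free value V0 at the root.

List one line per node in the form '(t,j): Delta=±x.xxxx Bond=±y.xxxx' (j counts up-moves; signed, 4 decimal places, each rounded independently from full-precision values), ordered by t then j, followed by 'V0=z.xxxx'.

No-arbitrage ⇒ martingale measure with p* = (R−d)/(u−d) = 0.5439.
Terminal values V(2,·): V(2,0)=36.6700, V(2,1)=160.5800, V(2,2)=9.8600
(1,0): S=121.3600. Δ = (V_up−V_dn)/(S_up−S_dn) = (160.5800−36.6700)/(168.6904−99.5152) = 1.7912. V = [p*·160.5800 + (1−p*)·36.6700]/1.13 = 92.0882. B = V − Δ·S = -125.2978.
(1,1): S=205.7200. Δ = (V_up−V_dn)/(S_up−S_dn) = (9.8600−160.5800)/(285.9508−168.6904) = -1.2853. V = [p*·9.8600 + (1−p*)·160.5800]/1.13 = 69.5659. B = V − Δ·S = 333.9870.
(0,0): S=148.0000. Δ = (V_up−V_dn)/(S_up−S_dn) = (69.5659−92.0882)/(205.7200−121.3600) = -0.2670. V = [p*·69.5659 + (1−p*)·92.0882]/1.13 = 70.6542. B = V − Δ·S = 110.1670.
The time-0 hedge costs 70.6542, which is the no-arbitrage price.

(0,0): Delta=-0.2670 Bond=110.1670
(1,0): Delta=1.7912 Bond=-125.2978
(1,1): Delta=-1.2853 Bond=333.9870
V0=70.6542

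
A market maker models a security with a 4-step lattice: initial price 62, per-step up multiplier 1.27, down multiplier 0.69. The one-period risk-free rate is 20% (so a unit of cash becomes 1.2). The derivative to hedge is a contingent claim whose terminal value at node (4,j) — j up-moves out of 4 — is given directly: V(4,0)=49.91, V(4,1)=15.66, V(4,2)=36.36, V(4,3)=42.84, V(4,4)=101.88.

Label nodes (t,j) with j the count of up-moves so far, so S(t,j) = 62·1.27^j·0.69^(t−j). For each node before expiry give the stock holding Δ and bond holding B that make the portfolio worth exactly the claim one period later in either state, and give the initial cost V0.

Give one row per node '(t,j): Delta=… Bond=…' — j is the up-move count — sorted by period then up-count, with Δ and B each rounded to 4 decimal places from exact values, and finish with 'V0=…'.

(0,0): Delta=0.6870 Bond=-5.2040
(1,0): Delta=0.2492 Bond=12.4827
(1,1): Delta=0.7196 Bond=-8.8152
(2,0): Delta=0.6848 Bond=2.1232
(2,1): Delta=0.2168 Bond=16.7438
(2,2): Delta=0.7571 Bond=-14.3283
(3,0): Delta=-2.8993 Bond=75.5464
(3,1): Delta=0.9520 Bond=-7.4716
(3,2): Delta=0.1619 Bond=23.8759
(3,3): Delta=0.8015 Bond=-22.8310
V0=37.3894

The replicating-portfolio and risk-neutral prices coincide; use p* = (1.2−0.69)/(1.27−0.69) = 0.8793 for the latter.
At expiry t=4: V(4,0)=49.9100, V(4,1)=15.6600, V(4,2)=36.3600, V(4,3)=42.8400, V(4,4)=101.8800
(3,0): S=20.3676. Δ = (V_up−V_dn)/(S_up−S_dn) = (15.6600−49.9100)/(25.8668−14.0536) = -2.8993. V = [p*·15.6600 + (1−p*)·49.9100]/1.2 = 16.4947. B = V − Δ·S = 75.5464.
(3,1): S=37.4881. Δ = (V_up−V_dn)/(S_up−S_dn) = (36.3600−15.6600)/(47.6099−25.8668) = 0.9520. V = [p*·36.3600 + (1−p*)·15.6600]/1.2 = 28.2181. B = V − Δ·S = -7.4716.
(3,2): S=68.9999. Δ = (V_up−V_dn)/(S_up−S_dn) = (42.8400−36.3600)/(87.6298−47.6099) = 0.1619. V = [p*·42.8400 + (1−p*)·36.3600]/1.2 = 35.0483. B = V − Δ·S = 23.8759.
(3,3): S=126.9997. Δ = (V_up−V_dn)/(S_up−S_dn) = (101.8800−42.8400)/(161.2897−87.6298) = 0.8015. V = [p*·101.8800 + (1−p*)·42.8400]/1.2 = 78.9621. B = V − Δ·S = -22.8310.
(2,0): S=29.5182. Δ = (V_up−V_dn)/(S_up−S_dn) = (28.2181−16.4947)/(37.4881−20.3676) = 0.6848. V = [p*·28.2181 + (1−p*)·16.4947]/1.2 = 22.3360. B = V − Δ·S = 2.1232.
(2,1): S=54.3306. Δ = (V_up−V_dn)/(S_up−S_dn) = (35.0483−28.2181)/(68.9999−37.4881) = 0.2168. V = [p*·35.0483 + (1−p*)·28.2181]/1.2 = 28.5200. B = V − Δ·S = 16.7438.
(2,2): S=99.9998. Δ = (V_up−V_dn)/(S_up−S_dn) = (78.9621−35.0483)/(126.9997−68.9999) = 0.7571. V = [p*·78.9621 + (1−p*)·35.0483]/1.2 = 61.3851. B = V − Δ·S = -14.3283.
(1,0): S=42.7800. Δ = (V_up−V_dn)/(S_up−S_dn) = (28.5200−22.3360)/(54.3306−29.5182) = 0.2492. V = [p*·28.5200 + (1−p*)·22.3360]/1.2 = 23.1447. B = V − Δ·S = 12.4827.
(1,1): S=78.7400. Δ = (V_up−V_dn)/(S_up−S_dn) = (61.3851−28.5200)/(99.9998−54.3306) = 0.7196. V = [p*·61.3851 + (1−p*)·28.5200]/1.2 = 47.8489. B = V − Δ·S = -8.8152.
(0,0): S=62.0000. Δ = (V_up−V_dn)/(S_up−S_dn) = (47.8489−23.1447)/(78.7400−42.7800) = 0.6870. V = [p*·47.8489 + (1−p*)·23.1447]/1.2 = 37.3894. B = V − Δ·S = -5.2040.
The time-0 hedge costs 37.3894, which is the no-arbitrage price.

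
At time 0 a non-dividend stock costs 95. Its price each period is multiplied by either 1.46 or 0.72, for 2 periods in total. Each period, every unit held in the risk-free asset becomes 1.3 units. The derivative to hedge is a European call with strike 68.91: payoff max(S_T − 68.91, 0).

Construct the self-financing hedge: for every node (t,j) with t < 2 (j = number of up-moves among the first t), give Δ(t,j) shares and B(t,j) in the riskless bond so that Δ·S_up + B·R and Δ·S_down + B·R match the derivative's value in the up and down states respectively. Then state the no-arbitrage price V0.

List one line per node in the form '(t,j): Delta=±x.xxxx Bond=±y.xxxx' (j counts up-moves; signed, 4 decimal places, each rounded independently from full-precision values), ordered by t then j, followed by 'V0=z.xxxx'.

Risk-neutral probability p* = (R−d)/(u−d) = (1.3−0.72)/(1.46−0.72) = 0.7838.
Payoff layer (t=2): V(2,0)=0.0000, V(2,1)=30.9540, V(2,2)=133.5920
(1,0): S=68.4000. Δ = (V_up−V_dn)/(S_up−S_dn) = (30.9540−0.0000)/(99.8640−49.2480) = 0.6115. V = [p*·30.9540 + (1−p*)·0.0000]/1.3 = 18.6625. B = V − Δ·S = -23.1672.
(1,1): S=138.7000. Δ = (V_up−V_dn)/(S_up−S_dn) = (133.5920−30.9540)/(202.5020−99.8640) = 1.0000. V = [p*·133.5920 + (1−p*)·30.9540]/1.3 = 85.6923. B = V − Δ·S = -53.0077.
(0,0): S=95.0000. Δ = (V_up−V_dn)/(S_up−S_dn) = (85.6923−18.6625)/(138.7000−68.4000) = 0.9535. V = [p*·85.6923 + (1−p*)·18.6625]/1.3 = 54.7688. B = V − Δ·S = -35.8121.
Root portfolio cost Δ·95+B reproduces V0=54.7688.

(0,0): Delta=0.9535 Bond=-35.8121
(1,0): Delta=0.6115 Bond=-23.1672
(1,1): Delta=1.0000 Bond=-53.0077
V0=54.7688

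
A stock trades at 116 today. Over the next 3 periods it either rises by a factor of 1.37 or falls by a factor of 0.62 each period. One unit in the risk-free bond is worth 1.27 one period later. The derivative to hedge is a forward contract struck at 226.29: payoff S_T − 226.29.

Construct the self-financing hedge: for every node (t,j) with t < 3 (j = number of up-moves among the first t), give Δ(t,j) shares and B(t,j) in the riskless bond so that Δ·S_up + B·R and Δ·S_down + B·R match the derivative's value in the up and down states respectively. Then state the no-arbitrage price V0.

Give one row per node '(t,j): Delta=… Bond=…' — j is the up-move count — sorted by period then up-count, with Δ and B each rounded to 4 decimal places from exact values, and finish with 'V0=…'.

(0,0): Delta=1.0000 Bond=-110.4725
(1,0): Delta=1.0000 Bond=-140.3001
(1,1): Delta=1.0000 Bond=-140.3001
(2,0): Delta=1.0000 Bond=-178.1811
(2,1): Delta=1.0000 Bond=-178.1811
(2,2): Delta=1.0000 Bond=-178.1811
V0=5.5275

Risk-neutral probability p* = (R−d)/(u−d) = (1.27−0.62)/(1.37−0.62) = 0.8667.
Terminal values V(3,·): V(3,0)=-198.6440, V(3,1)=-165.2012, V(3,2)=-91.3034, V(3,3)=71.9869
(2,0): S=44.5904. Δ = (V_up−V_dn)/(S_up−S_dn) = (-165.2012−-198.6440)/(61.0888−27.6460) = 1.0000. V = [p*·-165.2012 + (1−p*)·-198.6440]/1.27 = -133.5907. B = V − Δ·S = -178.1811.
(2,1): S=98.5304. Δ = (V_up−V_dn)/(S_up−S_dn) = (-91.3034−-165.2012)/(134.9866−61.0888) = 1.0000. V = [p*·-91.3034 + (1−p*)·-165.2012]/1.27 = -79.6507. B = V − Δ·S = -178.1811.
(2,2): S=217.7204. Δ = (V_up−V_dn)/(S_up−S_dn) = (71.9869−-91.3034)/(298.2769−134.9866) = 1.0000. V = [p*·71.9869 + (1−p*)·-91.3034]/1.27 = 39.5393. B = V − Δ·S = -178.1811.
(1,0): S=71.9200. Δ = (V_up−V_dn)/(S_up−S_dn) = (-79.6507−-133.5907)/(98.5304−44.5904) = 1.0000. V = [p*·-79.6507 + (1−p*)·-133.5907]/1.27 = -68.3801. B = V − Δ·S = -140.3001.
(1,1): S=158.9200. Δ = (V_up−V_dn)/(S_up−S_dn) = (39.5393−-79.6507)/(217.7204−98.5304) = 1.0000. V = [p*·39.5393 + (1−p*)·-79.6507]/1.27 = 18.6199. B = V − Δ·S = -140.3001.
(0,0): S=116.0000. Δ = (V_up−V_dn)/(S_up−S_dn) = (18.6199−-68.3801)/(158.9200−71.9200) = 1.0000. V = [p*·18.6199 + (1−p*)·-68.3801]/1.27 = 5.5275. B = V − Δ·S = -110.4725.
Self-financing check: at every node Δ·S+B equals the discounted successor values.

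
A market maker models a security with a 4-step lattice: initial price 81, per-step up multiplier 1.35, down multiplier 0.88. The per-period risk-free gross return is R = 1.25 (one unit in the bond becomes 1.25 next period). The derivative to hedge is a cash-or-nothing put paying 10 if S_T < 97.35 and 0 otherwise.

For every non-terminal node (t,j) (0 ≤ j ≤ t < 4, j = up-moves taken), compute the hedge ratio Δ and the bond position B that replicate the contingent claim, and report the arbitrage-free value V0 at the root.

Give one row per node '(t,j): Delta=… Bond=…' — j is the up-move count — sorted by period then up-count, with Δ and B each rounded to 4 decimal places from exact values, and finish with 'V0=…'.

(0,0): Delta=-0.0144 Bond=1.2973
(1,0): Delta=-0.0640 Bond=5.1583
(1,1): Delta=-0.0056 Bond=0.6657
(2,0): Delta=-0.2136 Bond=15.8334
(2,1): Delta=-0.0376 Bond=3.9113
(2,2): Delta=0.0000 Bond=0.0000
(3,0): Delta=0.0000 Bond=8.0000
(3,1): Delta=-0.2513 Bond=22.9787
(3,2): Delta=0.0000 Bond=0.0000
(3,3): Delta=0.0000 Bond=0.0000
V0=0.1326

No-arbitrage ⇒ martingale measure with p* = (R−d)/(u−d) = 0.7872.
Payoff layer (t=4): V(4,0)=10.0000, V(4,1)=10.0000, V(4,2)=0.0000, V(4,3)=0.0000, V(4,4)=0.0000
Node (3,0) S=55.1992: V=(p*·10.0000+(1−p*)·10.0000)/1.25=8.0000; Δ=(10.0000−10.0000)/(74.5190−48.5753)=0.0000; B=V−Δ·S=8.0000
Node (3,1) S=84.6806: V=(p*·0.0000+(1−p*)·10.0000)/1.25=1.7021; Δ=(0.0000−10.0000)/(114.3189−74.5190)=-0.2513; B=V−Δ·S=22.9787
Node (3,2) S=129.9078: V=(p*·0.0000+(1−p*)·0.0000)/1.25=0.0000; Δ=(0.0000−0.0000)/(175.3755−114.3189)=0.0000; B=V−Δ·S=0.0000
Node (3,3) S=199.2904: V=(p*·0.0000+(1−p*)·0.0000)/1.25=0.0000; Δ=(0.0000−0.0000)/(269.0420−175.3755)=0.0000; B=V−Δ·S=0.0000
Node (2,0) S=62.7264: V=(p*·1.7021+(1−p*)·8.0000)/1.25=2.4337; Δ=(1.7021−8.0000)/(84.6806−55.1992)=-0.2136; B=V−Δ·S=15.8334
Node (2,1) S=96.2280: V=(p*·0.0000+(1−p*)·1.7021)/1.25=0.2897; Δ=(0.0000−1.7021)/(129.9078−84.6806)=-0.0376; B=V−Δ·S=3.9113
Node (2,2) S=147.6225: V=(p*·0.0000+(1−p*)·0.0000)/1.25=0.0000; Δ=(0.0000−0.0000)/(199.2904−129.9078)=0.0000; B=V−Δ·S=0.0000
Node (1,0) S=71.2800: V=(p*·0.2897+(1−p*)·2.4337)/1.25=0.5967; Δ=(0.2897−2.4337)/(96.2280−62.7264)=-0.0640; B=V−Δ·S=5.1583
Node (1,1) S=109.3500: V=(p*·0.0000+(1−p*)·0.2897)/1.25=0.0493; Δ=(0.0000−0.2897)/(147.6225−96.2280)=-0.0056; B=V−Δ·S=0.6657
Node (0,0) S=81.0000: V=(p*·0.0493+(1−p*)·0.5967)/1.25=0.1326; Δ=(0.0493−0.5967)/(109.3500−71.2800)=-0.0144; B=V−Δ·S=1.2973
Each (Δ,B) replicates both successor values, so the strategy is self-financing and V0 is arbitrage-free.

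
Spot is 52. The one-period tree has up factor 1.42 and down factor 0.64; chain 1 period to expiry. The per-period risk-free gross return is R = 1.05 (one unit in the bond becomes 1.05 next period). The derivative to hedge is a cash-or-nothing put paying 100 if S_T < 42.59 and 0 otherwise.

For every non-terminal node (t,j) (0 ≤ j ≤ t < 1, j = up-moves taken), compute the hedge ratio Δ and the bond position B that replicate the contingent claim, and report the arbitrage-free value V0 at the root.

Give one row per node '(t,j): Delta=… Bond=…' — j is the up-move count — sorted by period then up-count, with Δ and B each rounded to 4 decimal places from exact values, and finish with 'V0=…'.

(0,0): Delta=-2.4655 Bond=173.3822
V0=45.1770

Risk-neutral probability p* = (R−d)/(u−d) = (1.05−0.64)/(1.42−0.64) = 0.5256.
At expiry t=1: V(1,0)=100.0000, V(1,1)=0.0000
(0,0): S=52.0000. Δ = (V_up−V_dn)/(S_up−S_dn) = (0.0000−100.0000)/(73.8400−33.2800) = -2.4655. V = [p*·0.0000 + (1−p*)·100.0000]/1.05 = 45.1770. B = V − Δ·S = 173.3822.
Self-financing check: at every node Δ·S+B equals the discounted successor values.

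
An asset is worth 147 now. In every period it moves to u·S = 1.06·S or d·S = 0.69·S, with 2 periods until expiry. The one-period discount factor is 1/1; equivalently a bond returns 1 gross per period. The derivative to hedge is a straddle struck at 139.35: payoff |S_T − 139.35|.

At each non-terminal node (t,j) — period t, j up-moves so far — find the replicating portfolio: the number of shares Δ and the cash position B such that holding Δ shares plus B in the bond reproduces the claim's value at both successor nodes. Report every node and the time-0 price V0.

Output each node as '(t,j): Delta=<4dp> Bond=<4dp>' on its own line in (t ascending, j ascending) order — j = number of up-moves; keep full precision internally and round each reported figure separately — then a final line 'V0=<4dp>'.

Since d<R<u, set p* = (R−d)/(u−d) = 0.8378; price each node as the discounted p*-expectation of its children.
Payoff layer (t=2): V(2,0)=69.3633, V(2,1)=31.8342, V(2,2)=25.8192
(1,0): S=101.4300. Δ = (V_up−V_dn)/(S_up−S_dn) = (31.8342−69.3633)/(107.5158−69.9867) = -1.0000. V = [p*·31.8342 + (1−p*)·69.3633]/1 = 37.9200. B = V − Δ·S = 139.3500.
(1,1): S=155.8200. Δ = (V_up−V_dn)/(S_up−S_dn) = (25.8192−31.8342)/(165.1692−107.5158) = -0.1043. V = [p*·25.8192 + (1−p*)·31.8342]/1 = 26.7946. B = V − Δ·S = 43.0514.
(0,0): S=147.0000. Δ = (V_up−V_dn)/(S_up−S_dn) = (26.7946−37.9200)/(155.8200−101.4300) = -0.2045. V = [p*·26.7946 + (1−p*)·37.9200]/1 = 28.5987. B = V − Δ·S = 58.6674.
Self-financing check: at every node Δ·S+B equals the discounted successor values.

(0,0): Delta=-0.2045 Bond=58.6674
(1,0): Delta=-1.0000 Bond=139.3500
(1,1): Delta=-0.1043 Bond=43.0514
V0=28.5987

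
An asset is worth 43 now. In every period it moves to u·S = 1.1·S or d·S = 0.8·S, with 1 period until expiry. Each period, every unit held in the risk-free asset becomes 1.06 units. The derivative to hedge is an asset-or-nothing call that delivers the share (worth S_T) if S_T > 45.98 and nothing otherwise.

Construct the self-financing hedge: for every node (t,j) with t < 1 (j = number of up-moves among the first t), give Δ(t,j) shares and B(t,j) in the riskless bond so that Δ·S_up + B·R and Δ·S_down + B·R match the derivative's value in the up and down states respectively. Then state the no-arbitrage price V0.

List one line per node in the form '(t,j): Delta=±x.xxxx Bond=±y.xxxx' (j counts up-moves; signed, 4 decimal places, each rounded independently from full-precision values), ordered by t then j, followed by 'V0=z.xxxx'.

(0,0): Delta=3.6667 Bond=-118.9937
V0=38.6730

Risk-neutral probability p* = (R−d)/(u−d) = (1.06−0.8)/(1.1−0.8) = 0.8667.
Terminal payoffs: V(1,0)=0.0000, V(1,1)=47.3000
Node (0,0) S=43.0000: V=(p*·47.3000+(1−p*)·0.0000)/1.06=38.6730; Δ=(47.3000−0.0000)/(47.3000−34.4000)=3.6667; B=V−Δ·S=-118.9937
Each (Δ,B) replicates both successor values, so the strategy is self-financing and V0 is arbitrage-free.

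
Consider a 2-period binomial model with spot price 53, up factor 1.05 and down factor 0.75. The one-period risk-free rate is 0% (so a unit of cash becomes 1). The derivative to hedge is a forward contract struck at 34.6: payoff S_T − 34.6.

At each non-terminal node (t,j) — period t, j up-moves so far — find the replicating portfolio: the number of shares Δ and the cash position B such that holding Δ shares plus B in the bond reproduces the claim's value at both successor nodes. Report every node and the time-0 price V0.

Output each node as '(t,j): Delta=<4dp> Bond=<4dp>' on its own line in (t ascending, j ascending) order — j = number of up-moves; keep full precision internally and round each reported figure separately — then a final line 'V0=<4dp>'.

(0,0): Delta=1.0000 Bond=-34.6000
(1,0): Delta=1.0000 Bond=-34.6000
(1,1): Delta=1.0000 Bond=-34.6000
V0=18.4000

The replicating-portfolio and risk-neutral prices coincide; use p* = (1−0.75)/(1.05−0.75) = 0.8333 for the latter.
At expiry t=2: V(2,0)=-4.7875, V(2,1)=7.1375, V(2,2)=23.8325
(1,0): S=39.7500. Δ = (V_up−V_dn)/(S_up−S_dn) = (7.1375−-4.7875)/(41.7375−29.8125) = 1.0000. V = [p*·7.1375 + (1−p*)·-4.7875]/1 = 5.1500. B = V − Δ·S = -34.6000.
(1,1): S=55.6500. Δ = (V_up−V_dn)/(S_up−S_dn) = (23.8325−7.1375)/(58.4325−41.7375) = 1.0000. V = [p*·23.8325 + (1−p*)·7.1375]/1 = 21.0500. B = V − Δ·S = -34.6000.
(0,0): S=53.0000. Δ = (V_up−V_dn)/(S_up−S_dn) = (21.0500−5.1500)/(55.6500−39.7500) = 1.0000. V = [p*·21.0500 + (1−p*)·5.1500]/1 = 18.4000. B = V − Δ·S = -34.6000.
The time-0 hedge costs 18.4000, which is the no-arbitrage price.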